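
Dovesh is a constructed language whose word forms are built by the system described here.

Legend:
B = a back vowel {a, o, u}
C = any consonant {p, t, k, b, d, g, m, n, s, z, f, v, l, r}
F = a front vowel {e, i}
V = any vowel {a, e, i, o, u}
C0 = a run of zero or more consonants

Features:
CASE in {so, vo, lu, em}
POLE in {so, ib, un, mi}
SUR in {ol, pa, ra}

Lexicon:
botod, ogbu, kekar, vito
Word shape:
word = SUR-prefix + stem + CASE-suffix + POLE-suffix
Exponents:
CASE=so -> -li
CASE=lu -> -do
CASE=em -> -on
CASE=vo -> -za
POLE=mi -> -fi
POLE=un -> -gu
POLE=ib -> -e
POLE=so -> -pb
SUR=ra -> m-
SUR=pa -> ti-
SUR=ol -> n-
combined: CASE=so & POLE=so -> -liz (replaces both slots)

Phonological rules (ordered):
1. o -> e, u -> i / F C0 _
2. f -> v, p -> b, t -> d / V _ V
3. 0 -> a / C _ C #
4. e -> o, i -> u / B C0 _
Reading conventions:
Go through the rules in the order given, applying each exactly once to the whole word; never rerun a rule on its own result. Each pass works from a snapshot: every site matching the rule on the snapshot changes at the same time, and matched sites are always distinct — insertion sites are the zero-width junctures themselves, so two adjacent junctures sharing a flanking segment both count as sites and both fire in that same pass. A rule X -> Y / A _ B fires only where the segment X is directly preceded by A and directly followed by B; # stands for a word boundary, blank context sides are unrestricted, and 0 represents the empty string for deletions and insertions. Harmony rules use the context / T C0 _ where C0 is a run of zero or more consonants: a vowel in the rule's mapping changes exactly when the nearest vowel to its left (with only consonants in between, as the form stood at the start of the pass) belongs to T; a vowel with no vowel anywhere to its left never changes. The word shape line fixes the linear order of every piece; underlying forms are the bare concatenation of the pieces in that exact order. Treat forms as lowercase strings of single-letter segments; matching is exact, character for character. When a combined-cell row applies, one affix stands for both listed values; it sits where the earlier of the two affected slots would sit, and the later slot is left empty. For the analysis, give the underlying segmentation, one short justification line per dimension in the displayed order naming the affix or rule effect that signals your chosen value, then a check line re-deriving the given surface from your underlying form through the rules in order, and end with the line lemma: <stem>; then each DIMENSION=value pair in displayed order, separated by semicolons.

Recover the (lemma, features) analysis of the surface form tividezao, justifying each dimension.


underlying: ti-vito-za-e
CASE=vo - signalled by the affix -za
POLE=ib - signalled by the affix -e
SUR=pa - signalled by the affix ti-
check: tivitozae -> tivitezae -> tividezae -> tividezae -> tividezao
lemma: vito; CASE=vo; POLE=ib; SUR=pa


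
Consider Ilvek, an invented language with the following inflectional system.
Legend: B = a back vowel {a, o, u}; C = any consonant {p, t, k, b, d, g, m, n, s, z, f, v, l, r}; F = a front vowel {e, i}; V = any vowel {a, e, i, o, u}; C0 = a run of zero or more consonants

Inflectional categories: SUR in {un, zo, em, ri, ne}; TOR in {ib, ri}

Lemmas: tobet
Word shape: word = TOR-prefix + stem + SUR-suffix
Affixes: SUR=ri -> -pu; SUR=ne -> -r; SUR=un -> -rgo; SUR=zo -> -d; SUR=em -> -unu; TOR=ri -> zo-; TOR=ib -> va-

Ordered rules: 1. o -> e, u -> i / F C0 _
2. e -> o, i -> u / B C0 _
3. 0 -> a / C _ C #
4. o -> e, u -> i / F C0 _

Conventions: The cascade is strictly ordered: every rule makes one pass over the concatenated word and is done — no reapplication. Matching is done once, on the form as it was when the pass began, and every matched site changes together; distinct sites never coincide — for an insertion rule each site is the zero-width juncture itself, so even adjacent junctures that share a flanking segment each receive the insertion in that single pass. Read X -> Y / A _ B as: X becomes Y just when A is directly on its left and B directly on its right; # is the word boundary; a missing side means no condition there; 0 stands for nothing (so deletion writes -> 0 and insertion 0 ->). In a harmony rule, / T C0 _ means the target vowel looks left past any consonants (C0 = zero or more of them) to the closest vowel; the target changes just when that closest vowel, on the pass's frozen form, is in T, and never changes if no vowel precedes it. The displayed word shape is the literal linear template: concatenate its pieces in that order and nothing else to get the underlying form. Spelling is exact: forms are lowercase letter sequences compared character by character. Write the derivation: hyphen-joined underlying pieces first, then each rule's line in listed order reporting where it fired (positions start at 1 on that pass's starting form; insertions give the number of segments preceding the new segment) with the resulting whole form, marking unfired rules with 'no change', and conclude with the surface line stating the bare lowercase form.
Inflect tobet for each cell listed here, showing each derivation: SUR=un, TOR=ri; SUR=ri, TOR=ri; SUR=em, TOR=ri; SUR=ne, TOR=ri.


cell SUR=un, TOR=ri:
underlying: zo-tobet-rgo
1. o -> e, u -> i / F C0 _: fires at position(s) 10: zotobetrge
2. e -> o, i -> u / B C0 _: fires at position(s) 6: zotobotrge
3. 0 -> a / C _ C #: no change
4. o -> e, u -> i / F C0 _: no change
surface: zotobotrge

cell SUR=ri, TOR=ri:
underlying: zo-tobet-pu
1. o -> e, u -> i / F C0 _: fires at position(s) 9: zotobetpi
2. e -> o, i -> u / B C0 _: fires at position(s) 6: zotobotpi
3. 0 -> a / C _ C #: no change
4. o -> e, u -> i / F C0 _: no change
surface: zotobotpi

cell SUR=em, TOR=ri:
underlying: zo-tobet-unu
1. o -> e, u -> i / F C0 _: fires at position(s) 8: zotobetinu
2. e -> o, i -> u / B C0 _: fires at position(s) 6: zotobotinu
3. 0 -> a / C _ C #: no change
4. o -> e, u -> i / F C0 _: fires at position(s) 10: zotobotini
surface: zotobotini

cell SUR=ne, TOR=ri:
underlying: zo-tobet-r
1. o -> e, u -> i / F C0 _: no change
2. e -> o, i -> u / B C0 _: fires at position(s) 6: zotobotr
3. 0 -> a / C _ C #: inserts after position(s) 7: zotobotar
4. o -> e, u -> i / F C0 _: no change
surface: zotobotar


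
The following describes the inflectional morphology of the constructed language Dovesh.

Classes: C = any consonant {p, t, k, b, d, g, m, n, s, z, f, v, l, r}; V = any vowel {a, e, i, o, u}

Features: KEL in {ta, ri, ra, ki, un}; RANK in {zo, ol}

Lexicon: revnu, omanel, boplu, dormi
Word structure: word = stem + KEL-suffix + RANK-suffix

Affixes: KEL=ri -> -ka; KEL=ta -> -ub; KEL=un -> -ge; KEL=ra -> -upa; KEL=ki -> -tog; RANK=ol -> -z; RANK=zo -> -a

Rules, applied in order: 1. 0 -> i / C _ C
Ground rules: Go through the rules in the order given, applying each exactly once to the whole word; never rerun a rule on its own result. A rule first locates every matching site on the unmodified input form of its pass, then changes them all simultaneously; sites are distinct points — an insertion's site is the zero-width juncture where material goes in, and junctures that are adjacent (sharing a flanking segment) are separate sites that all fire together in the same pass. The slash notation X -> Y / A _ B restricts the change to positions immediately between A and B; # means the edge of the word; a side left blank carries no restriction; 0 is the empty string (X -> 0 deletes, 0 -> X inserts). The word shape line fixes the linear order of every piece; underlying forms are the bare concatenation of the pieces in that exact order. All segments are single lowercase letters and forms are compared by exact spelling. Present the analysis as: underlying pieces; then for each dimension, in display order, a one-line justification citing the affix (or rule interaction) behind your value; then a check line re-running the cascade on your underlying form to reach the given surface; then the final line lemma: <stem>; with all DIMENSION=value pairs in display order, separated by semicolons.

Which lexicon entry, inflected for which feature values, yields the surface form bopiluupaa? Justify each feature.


underlying: boplu-upa-a
KEL=ra - signalled by the affix -upa
RANK=zo - signalled by the affix -a
check: bopluupaa -> bopiluupaa
lemma: boplu; KEL=ra; RANK=zo


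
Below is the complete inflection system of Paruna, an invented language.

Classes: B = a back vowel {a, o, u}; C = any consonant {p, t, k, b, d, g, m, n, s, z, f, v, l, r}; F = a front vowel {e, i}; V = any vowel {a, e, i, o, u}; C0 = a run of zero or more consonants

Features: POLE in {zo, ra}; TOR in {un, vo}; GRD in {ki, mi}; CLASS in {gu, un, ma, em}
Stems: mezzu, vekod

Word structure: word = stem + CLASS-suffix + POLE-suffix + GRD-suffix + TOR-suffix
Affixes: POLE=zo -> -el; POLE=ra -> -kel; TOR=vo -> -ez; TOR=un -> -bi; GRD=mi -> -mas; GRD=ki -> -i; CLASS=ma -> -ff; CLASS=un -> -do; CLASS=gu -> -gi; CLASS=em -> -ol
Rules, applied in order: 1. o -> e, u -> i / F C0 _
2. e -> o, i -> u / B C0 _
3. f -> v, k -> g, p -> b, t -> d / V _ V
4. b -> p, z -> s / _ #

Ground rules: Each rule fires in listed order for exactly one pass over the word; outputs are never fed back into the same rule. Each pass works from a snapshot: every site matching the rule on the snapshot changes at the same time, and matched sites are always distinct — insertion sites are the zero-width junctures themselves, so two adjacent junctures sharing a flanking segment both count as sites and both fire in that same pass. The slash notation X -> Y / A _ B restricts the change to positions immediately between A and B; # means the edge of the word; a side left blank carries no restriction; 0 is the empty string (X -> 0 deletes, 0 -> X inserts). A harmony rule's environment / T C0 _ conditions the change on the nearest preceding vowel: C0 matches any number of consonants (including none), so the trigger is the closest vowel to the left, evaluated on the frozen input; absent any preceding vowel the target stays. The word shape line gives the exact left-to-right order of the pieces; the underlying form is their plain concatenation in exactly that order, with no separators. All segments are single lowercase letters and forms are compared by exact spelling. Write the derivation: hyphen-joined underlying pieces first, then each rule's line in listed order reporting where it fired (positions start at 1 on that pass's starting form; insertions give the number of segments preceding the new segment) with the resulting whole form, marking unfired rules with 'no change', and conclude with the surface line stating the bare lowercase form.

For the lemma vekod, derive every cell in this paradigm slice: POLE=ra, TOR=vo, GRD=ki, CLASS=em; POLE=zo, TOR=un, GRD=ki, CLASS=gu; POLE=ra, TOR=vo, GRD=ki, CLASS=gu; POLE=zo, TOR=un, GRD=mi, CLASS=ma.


cell POLE=ra, TOR=vo, GRD=ki, CLASS=em:
underlying: vekod-ol-kel-i-ez
1. o -> e, u -> i / F C0 _: fires at position(s) 4: vekedolkeliez
2. e -> o, i -> u / B C0 _: fires at position(s) 9: vekedolkoliez
3. f -> v, k -> g, p -> b, t -> d / V _ V: fires at position(s) 3: vegedolkoliez
4. b -> p, z -> s / _ #: fires at position(s) 13: vegedolkolies
surface: vegedolkolies

cell POLE=zo, TOR=un, GRD=ki, CLASS=gu:
underlying: vekod-gi-el-i-bi
1. o -> e, u -> i / F C0 _: fires at position(s) 4: vekedgielibi
2. e -> o, i -> u / B C0 _: no change
3. f -> v, k -> g, p -> b, t -> d / V _ V: fires at position(s) 3: vegedgielibi
4. b -> p, z -> s / _ #: no change
surface: vegedgielibi

cell POLE=ra, TOR=vo, GRD=ki, CLASS=gu:
underlying: vekod-gi-kel-i-ez
1. o -> e, u -> i / F C0 _: fires at position(s) 4: vekedgikeliez
2. e -> o, i -> u / B C0 _: no change
3. f -> v, k -> g, p -> b, t -> d / V _ V: fires at position(s) 3, 8: vegedgigeliez
4. b -> p, z -> s / _ #: fires at position(s) 13: vegedgigelies
surface: vegedgigelies

cell POLE=zo, TOR=un, GRD=mi, CLASS=ma:
underlying: vekod-ff-el-mas-bi
1. o -> e, u -> i / F C0 _: fires at position(s) 4: vekedffelmasbi
2. e -> o, i -> u / B C0 _: fires at position(s) 14: vekedffelmasbu
3. f -> v, k -> g, p -> b, t -> d / V _ V: fires at position(s) 3: vegedffelmasbu
4. b -> p, z -> s / _ #: no change
surface: vegedffelmasbu


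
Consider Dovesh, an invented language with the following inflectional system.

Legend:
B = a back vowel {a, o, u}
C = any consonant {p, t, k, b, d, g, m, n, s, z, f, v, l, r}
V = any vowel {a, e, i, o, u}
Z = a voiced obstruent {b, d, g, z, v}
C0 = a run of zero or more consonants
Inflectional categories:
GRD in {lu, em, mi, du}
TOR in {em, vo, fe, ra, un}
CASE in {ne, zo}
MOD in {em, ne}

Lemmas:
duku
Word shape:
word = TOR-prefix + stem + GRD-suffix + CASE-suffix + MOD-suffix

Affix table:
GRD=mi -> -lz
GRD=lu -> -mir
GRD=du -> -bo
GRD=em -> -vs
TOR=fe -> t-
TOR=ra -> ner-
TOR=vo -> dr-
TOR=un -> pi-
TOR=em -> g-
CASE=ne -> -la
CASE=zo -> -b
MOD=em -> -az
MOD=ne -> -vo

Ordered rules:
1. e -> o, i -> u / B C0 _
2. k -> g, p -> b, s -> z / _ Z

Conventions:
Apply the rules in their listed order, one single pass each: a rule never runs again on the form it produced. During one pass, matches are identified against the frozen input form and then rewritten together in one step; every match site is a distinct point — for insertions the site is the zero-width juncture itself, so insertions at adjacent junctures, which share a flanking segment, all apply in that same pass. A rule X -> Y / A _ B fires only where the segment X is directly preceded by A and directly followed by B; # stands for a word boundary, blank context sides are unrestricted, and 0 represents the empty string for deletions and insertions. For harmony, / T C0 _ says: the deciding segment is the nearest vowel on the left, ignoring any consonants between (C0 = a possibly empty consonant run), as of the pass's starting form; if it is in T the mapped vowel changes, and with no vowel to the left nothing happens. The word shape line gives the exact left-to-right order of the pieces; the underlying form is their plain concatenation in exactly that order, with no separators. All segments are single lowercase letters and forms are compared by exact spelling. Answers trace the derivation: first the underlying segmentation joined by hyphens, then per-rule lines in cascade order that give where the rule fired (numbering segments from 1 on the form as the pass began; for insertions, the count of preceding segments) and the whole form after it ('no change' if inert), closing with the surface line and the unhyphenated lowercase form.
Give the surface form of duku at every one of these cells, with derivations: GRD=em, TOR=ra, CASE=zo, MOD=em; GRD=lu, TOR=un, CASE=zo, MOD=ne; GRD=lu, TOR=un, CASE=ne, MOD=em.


cell GRD=em, TOR=ra, CASE=zo, MOD=em:
underlying: ner-duku-vs-b-az
1. e -> o, i -> u / B C0 _: no change
2. k -> g, p -> b, s -> z / _ Z: fires at position(s) 9: nerdukuvzbaz
surface: nerdukuvzbaz

cell GRD=lu, TOR=un, CASE=zo, MOD=ne:
underlying: pi-duku-mir-b-vo
1. e -> o, i -> u / B C0 _: fires at position(s) 8: pidukumurbvo
2. k -> g, p -> b, s -> z / _ Z: no change
surface: pidukumurbvo

cell GRD=lu, TOR=un, CASE=ne, MOD=em:
underlying: pi-duku-mir-la-az
1. e -> o, i -> u / B C0 _: fires at position(s) 8: pidukumurlaaz
2. k -> g, p -> b, s -> z / _ Z: no change
surface: pidukumurlaaz


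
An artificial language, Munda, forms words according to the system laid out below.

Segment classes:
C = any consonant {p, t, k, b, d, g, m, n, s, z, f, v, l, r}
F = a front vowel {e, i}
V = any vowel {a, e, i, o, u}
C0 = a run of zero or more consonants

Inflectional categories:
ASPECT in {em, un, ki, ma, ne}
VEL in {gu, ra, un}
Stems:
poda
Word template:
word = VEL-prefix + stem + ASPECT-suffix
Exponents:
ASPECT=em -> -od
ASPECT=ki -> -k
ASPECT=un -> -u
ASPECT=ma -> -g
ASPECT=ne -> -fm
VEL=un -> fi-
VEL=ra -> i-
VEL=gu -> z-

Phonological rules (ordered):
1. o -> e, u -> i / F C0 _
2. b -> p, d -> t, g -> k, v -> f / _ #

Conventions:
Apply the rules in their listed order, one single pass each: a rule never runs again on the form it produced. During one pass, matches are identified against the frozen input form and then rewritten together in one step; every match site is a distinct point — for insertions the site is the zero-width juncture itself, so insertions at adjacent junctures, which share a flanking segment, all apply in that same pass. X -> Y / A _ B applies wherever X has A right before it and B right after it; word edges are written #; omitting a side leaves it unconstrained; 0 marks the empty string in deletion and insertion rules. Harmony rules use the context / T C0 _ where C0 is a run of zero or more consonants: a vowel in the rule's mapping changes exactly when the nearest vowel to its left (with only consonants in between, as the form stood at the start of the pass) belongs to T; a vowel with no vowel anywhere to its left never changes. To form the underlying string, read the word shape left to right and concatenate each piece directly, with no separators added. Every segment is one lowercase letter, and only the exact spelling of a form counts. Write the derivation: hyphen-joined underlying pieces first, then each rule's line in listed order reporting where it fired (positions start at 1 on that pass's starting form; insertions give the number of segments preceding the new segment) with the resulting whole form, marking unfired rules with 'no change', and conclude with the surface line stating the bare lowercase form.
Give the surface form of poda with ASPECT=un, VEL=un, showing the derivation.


underlying: fi-poda-u
1. o -> e, u -> i / F C0 _: fires at position(s) 4: fipedau
2. b -> p, d -> t, g -> k, v -> f / _ #: no change
surface: fipedau


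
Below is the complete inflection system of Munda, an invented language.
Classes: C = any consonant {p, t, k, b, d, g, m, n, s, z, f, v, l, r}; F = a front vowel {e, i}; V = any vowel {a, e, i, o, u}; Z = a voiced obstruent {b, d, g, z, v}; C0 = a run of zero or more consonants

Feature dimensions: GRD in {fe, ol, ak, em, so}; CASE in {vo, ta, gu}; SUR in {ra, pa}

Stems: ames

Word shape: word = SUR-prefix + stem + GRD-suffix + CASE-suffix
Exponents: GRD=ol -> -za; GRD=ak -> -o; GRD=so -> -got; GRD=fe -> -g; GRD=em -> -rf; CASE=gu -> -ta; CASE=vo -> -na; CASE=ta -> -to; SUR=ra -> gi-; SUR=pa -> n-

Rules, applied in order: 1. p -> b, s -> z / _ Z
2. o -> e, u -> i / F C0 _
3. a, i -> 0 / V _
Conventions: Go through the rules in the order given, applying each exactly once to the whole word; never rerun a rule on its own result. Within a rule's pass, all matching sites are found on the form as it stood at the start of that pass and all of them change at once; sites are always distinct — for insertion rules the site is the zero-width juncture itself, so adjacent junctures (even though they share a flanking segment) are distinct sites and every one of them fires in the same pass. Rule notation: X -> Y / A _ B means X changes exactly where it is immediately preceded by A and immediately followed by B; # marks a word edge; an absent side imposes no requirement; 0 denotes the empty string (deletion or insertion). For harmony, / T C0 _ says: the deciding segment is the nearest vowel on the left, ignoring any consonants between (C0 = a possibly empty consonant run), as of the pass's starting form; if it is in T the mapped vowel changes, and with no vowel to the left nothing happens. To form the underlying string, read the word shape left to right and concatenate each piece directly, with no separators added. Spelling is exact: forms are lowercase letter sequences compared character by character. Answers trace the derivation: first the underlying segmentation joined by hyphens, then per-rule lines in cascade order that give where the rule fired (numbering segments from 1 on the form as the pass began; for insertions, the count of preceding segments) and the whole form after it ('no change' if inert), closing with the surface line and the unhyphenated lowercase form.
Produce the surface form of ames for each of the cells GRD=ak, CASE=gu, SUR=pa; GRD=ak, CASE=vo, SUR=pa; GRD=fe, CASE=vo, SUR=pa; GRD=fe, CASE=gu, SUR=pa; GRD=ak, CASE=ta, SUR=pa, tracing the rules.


cell GRD=ak, CASE=gu, SUR=pa:
underlying: n-ames-o-ta
1. p -> b, s -> z / _ Z: no change
2. o -> e, u -> i / F C0 _: fires at position(s) 6: nameseta
3. a, i -> 0 / V _: no change
surface: nameseta

cell GRD=ak, CASE=vo, SUR=pa:
underlying: n-ames-o-na
1. p -> b, s -> z / _ Z: no change
2. o -> e, u -> i / F C0 _: fires at position(s) 6: namesena
3. a, i -> 0 / V _: no change
surface: namesena

cell GRD=fe, CASE=vo, SUR=pa:
underlying: n-ames-g-na
1. p -> b, s -> z / _ Z: fires at position(s) 5: namezgna
2. o -> e, u -> i / F C0 _: no change
3. a, i -> 0 / V _: no change
surface: namezgna

cell GRD=fe, CASE=gu, SUR=pa:
underlying: n-ames-g-ta
1. p -> b, s -> z / _ Z: fires at position(s) 5: namezgta
2. o -> e, u -> i / F C0 _: no change
3. a, i -> 0 / V _: no change
surface: namezgta

cell GRD=ak, CASE=ta, SUR=pa:
underlying: n-ames-o-to
1. p -> b, s -> z / _ Z: no change
2. o -> e, u -> i / F C0 _: fires at position(s) 6: nameseto
3. a, i -> 0 / V _: no change
surface: nameseto


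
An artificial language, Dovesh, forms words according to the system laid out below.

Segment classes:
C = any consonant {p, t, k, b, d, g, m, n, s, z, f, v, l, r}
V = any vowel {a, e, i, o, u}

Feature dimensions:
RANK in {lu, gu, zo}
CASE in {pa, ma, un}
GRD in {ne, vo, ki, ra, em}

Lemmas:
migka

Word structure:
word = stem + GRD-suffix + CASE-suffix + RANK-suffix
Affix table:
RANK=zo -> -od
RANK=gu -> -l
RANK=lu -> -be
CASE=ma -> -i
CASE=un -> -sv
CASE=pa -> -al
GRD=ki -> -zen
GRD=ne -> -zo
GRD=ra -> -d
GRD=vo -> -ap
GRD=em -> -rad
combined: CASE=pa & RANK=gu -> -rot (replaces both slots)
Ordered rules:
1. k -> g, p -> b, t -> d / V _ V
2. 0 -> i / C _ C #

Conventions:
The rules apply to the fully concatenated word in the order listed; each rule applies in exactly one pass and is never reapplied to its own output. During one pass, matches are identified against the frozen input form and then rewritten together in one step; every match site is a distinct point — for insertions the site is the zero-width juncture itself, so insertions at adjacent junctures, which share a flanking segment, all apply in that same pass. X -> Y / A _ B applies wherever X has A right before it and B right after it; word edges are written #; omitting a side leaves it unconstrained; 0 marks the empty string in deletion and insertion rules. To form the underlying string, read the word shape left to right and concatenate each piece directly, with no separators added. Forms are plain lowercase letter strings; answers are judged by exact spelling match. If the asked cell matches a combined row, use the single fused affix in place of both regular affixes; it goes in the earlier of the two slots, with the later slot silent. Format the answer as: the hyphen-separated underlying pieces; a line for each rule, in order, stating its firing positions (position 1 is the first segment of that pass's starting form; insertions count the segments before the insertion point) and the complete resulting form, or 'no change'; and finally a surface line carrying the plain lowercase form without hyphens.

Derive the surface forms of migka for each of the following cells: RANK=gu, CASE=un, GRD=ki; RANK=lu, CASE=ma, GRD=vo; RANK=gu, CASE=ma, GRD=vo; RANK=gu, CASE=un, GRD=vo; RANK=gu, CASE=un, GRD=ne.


cell RANK=gu, CASE=un, GRD=ki:
underlying: migka-zen-sv-l
1. k -> g, p -> b, t -> d / V _ V: no change
2. 0 -> i / C _ C #: inserts after position(s) 10: migkazensvil
surface: migkazensvil

cell RANK=lu, CASE=ma, GRD=vo:
underlying: migka-ap-i-be
1. k -> g, p -> b, t -> d / V _ V: fires at position(s) 7: migkaabibe
2. 0 -> i / C _ C #: no change
surface: migkaabibe

cell RANK=gu, CASE=ma, GRD=vo:
underlying: migka-ap-i-l
1. k -> g, p -> b, t -> d / V _ V: fires at position(s) 7: migkaabil
2. 0 -> i / C _ C #: no change
surface: migkaabil

cell RANK=gu, CASE=un, GRD=vo:
underlying: migka-ap-sv-l
1. k -> g, p -> b, t -> d / V _ V: no change
2. 0 -> i / C _ C #: inserts after position(s) 9: migkaapsvil
surface: migkaapsvil

cell RANK=gu, CASE=un, GRD=ne:
underlying: migka-zo-sv-l
1. k -> g, p -> b, t -> d / V _ V: no change
2. 0 -> i / C _ C #: inserts after position(s) 9: migkazosvil
surface: migkazosvil


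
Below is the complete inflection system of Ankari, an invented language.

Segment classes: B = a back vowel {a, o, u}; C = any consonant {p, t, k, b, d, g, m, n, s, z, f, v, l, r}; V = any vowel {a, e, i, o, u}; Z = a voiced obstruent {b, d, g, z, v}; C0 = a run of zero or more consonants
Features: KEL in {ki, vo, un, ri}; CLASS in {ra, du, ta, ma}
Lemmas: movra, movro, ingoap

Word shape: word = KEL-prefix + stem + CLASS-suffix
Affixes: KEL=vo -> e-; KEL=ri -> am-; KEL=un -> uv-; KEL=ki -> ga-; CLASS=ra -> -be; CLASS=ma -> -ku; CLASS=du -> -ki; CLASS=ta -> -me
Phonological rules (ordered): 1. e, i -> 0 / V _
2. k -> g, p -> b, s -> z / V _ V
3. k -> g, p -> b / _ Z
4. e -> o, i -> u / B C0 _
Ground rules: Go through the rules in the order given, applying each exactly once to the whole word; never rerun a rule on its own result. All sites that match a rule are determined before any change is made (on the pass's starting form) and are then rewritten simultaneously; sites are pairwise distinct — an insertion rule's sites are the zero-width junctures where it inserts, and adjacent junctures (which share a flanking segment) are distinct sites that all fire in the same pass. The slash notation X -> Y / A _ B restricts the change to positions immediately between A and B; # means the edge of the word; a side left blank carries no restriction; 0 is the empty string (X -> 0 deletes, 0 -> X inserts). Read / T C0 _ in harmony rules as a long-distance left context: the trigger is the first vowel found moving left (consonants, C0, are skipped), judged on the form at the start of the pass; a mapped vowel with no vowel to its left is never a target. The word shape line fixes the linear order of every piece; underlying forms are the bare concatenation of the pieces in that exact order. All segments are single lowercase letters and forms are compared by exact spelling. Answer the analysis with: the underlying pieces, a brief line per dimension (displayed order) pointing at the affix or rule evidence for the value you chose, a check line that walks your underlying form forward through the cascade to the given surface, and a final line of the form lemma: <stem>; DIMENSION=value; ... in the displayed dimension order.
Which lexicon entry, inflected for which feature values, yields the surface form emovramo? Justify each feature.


underlying: e-movra-me
KEL=vo - signalled by the affix e-
CLASS=ta - signalled by the affix -me
check: emovrame -> emovrame -> emovrame -> emovrame -> emovramo
lemma: movra; KEL=vo; CLASS=ta


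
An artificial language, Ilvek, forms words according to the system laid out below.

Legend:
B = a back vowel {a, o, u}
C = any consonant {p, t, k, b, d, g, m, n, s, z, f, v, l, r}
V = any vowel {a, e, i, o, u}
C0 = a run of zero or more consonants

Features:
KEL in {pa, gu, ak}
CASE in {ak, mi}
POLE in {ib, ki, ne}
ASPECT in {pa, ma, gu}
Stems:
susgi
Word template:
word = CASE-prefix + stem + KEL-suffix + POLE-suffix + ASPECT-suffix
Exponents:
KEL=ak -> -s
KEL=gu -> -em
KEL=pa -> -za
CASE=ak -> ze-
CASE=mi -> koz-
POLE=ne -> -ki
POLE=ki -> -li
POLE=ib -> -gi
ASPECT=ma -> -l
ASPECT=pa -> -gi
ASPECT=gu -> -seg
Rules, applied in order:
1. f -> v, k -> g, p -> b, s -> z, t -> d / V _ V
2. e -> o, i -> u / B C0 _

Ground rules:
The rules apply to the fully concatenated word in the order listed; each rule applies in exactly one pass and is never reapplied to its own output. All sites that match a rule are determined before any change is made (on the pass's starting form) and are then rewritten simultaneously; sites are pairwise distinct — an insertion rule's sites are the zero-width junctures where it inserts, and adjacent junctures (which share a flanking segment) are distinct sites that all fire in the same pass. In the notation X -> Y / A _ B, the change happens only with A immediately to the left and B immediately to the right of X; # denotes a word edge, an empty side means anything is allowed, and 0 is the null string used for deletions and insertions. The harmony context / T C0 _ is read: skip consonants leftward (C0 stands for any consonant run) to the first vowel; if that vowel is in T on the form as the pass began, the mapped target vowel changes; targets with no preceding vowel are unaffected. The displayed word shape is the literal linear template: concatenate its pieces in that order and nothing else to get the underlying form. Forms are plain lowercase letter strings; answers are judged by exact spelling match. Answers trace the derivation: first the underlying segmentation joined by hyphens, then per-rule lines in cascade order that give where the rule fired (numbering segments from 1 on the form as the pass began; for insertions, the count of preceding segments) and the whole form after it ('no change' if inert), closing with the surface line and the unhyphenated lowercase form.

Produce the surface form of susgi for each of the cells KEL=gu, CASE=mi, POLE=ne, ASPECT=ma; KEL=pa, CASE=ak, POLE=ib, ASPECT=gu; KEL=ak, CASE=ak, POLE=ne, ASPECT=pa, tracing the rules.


cell KEL=gu, CASE=mi, POLE=ne, ASPECT=ma:
underlying: koz-susgi-em-ki-l
1. f -> v, k -> g, p -> b, s -> z, t -> d / V _ V: no change
2. e -> o, i -> u / B C0 _: fires at position(s) 8: kozsusguemkil
surface: kozsusguemkil

cell KEL=pa, CASE=ak, POLE=ib, ASPECT=gu:
underlying: ze-susgi-za-gi-seg
1. f -> v, k -> g, p -> b, s -> z, t -> d / V _ V: fires at position(s) 3, 12: zezusgizagizeg
2. e -> o, i -> u / B C0 _: fires at position(s) 7, 11: zezusguzaguzeg
surface: zezusguzaguzeg

cell KEL=ak, CASE=ak, POLE=ne, ASPECT=pa:
underlying: ze-susgi-s-ki-gi
1. f -> v, k -> g, p -> b, s -> z, t -> d / V _ V: fires at position(s) 3: zezusgiskigi
2. e -> o, i -> u / B C0 _: fires at position(s) 7: zezusguskigi
surface: zezusguskigi


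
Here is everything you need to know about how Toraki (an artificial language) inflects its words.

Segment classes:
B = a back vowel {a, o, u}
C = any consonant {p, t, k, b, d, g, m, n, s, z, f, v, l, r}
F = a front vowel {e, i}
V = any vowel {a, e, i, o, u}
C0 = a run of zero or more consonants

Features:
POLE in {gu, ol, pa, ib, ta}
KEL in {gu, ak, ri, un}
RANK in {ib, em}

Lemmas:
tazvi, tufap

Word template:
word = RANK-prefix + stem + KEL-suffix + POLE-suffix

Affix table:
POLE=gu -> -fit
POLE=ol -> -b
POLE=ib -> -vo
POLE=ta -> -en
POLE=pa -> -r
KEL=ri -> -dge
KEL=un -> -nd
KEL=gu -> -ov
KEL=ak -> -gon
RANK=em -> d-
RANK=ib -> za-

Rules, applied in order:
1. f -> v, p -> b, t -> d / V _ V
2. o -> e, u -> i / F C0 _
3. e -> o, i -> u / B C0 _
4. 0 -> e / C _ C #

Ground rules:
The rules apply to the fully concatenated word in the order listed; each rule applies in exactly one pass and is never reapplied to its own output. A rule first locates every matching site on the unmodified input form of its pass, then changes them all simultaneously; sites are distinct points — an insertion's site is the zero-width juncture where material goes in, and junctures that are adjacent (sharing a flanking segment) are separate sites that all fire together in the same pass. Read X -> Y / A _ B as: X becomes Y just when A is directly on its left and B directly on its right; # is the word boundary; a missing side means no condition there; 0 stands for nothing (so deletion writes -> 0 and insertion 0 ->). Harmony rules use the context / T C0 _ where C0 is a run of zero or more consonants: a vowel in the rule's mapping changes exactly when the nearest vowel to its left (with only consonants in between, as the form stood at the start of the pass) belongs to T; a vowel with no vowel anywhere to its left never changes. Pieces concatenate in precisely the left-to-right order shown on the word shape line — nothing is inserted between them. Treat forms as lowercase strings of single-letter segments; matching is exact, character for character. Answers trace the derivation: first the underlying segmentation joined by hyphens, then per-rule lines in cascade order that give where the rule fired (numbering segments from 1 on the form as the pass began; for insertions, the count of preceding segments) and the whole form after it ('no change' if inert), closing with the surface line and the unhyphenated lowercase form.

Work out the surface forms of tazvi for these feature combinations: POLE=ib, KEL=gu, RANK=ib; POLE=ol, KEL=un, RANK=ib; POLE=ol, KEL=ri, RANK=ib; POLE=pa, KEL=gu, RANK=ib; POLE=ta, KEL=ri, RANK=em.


cell POLE=ib, KEL=gu, RANK=ib:
underlying: za-tazvi-ov-vo
1. f -> v, p -> b, t -> d / V _ V: fires at position(s) 3: zadazviovvo
2. o -> e, u -> i / F C0 _: fires at position(s) 8: zadazvievvo
3. e -> o, i -> u / B C0 _: fires at position(s) 7: zadazvuevvo
4. 0 -> e / C _ C #: no change
surface: zadazvuevvo

cell POLE=ol, KEL=un, RANK=ib:
underlying: za-tazvi-nd-b
1. f -> v, p -> b, t -> d / V _ V: fires at position(s) 3: zadazvindb
2. o -> e, u -> i / F C0 _: no change
3. e -> o, i -> u / B C0 _: fires at position(s) 7: zadazvundb
4. 0 -> e / C _ C #: inserts after position(s) 9: zadazvundeb
surface: zadazvundeb

cell POLE=ol, KEL=ri, RANK=ib:
underlying: za-tazvi-dge-b
1. f -> v, p -> b, t -> d / V _ V: fires at position(s) 3: zadazvidgeb
2. o -> e, u -> i / F C0 _: no change
3. e -> o, i -> u / B C0 _: fires at position(s) 7: zadazvudgeb
4. 0 -> e / C _ C #: no change
surface: zadazvudgeb

cell POLE=pa, KEL=gu, RANK=ib:
underlying: za-tazvi-ov-r
1. f -> v, p -> b, t -> d / V _ V: fires at position(s) 3: zadazviovr
2. o -> e, u -> i / F C0 _: fires at position(s) 8: zadazvievr
3. e -> o, i -> u / B C0 _: fires at position(s) 7: zadazvuevr
4. 0 -> e / C _ C #: inserts after position(s) 9: zadazvuever
surface: zadazvuever

cell POLE=ta, KEL=ri, RANK=em:
underlying: d-tazvi-dge-en
1. f -> v, p -> b, t -> d / V _ V: no change
2. o -> e, u -> i / F C0 _: no change
3. e -> o, i -> u / B C0 _: fires at position(s) 6: dtazvudgeen
4. 0 -> e / C _ C #: no change
surface: dtazvudgeen


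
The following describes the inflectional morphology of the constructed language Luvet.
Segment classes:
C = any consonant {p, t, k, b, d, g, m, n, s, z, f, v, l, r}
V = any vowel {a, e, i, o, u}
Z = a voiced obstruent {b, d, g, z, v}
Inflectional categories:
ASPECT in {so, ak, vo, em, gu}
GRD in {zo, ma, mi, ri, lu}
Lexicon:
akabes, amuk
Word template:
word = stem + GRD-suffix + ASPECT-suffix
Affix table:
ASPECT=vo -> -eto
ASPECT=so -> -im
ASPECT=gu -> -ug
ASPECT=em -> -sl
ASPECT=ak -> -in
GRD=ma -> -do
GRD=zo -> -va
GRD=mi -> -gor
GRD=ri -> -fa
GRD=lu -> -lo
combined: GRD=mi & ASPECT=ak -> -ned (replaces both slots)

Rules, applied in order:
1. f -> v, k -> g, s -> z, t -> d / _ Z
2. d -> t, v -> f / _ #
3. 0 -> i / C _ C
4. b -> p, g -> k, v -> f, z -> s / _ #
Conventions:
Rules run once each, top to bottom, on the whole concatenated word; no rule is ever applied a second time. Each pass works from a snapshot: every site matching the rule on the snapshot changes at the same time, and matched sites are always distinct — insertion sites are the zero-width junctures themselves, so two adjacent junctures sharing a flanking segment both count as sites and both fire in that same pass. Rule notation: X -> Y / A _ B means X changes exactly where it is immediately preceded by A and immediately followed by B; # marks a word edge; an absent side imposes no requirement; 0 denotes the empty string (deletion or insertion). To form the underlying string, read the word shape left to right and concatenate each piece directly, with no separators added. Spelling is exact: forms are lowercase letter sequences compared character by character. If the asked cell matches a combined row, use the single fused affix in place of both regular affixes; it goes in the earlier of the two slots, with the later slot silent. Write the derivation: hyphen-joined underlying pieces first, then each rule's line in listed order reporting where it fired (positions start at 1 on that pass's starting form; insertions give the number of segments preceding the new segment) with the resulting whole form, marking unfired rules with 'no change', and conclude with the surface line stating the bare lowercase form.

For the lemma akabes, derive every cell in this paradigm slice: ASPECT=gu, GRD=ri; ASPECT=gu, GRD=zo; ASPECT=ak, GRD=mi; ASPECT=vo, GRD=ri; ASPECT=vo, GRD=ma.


cell ASPECT=gu, GRD=ri:
underlying: akabes-fa-ug
1. f -> v, k -> g, s -> z, t -> d / _ Z: no change
2. d -> t, v -> f / _ #: no change
3. 0 -> i / C _ C: inserts after position(s) 6: akabesifaug
4. b -> p, g -> k, v -> f, z -> s / _ #: fires at position(s) 11: akabesifauk
surface: akabesifauk

cell ASPECT=gu, GRD=zo:
underlying: akabes-va-ug
1. f -> v, k -> g, s -> z, t -> d / _ Z: fires at position(s) 6: akabezvaug
2. d -> t, v -> f / _ #: no change
3. 0 -> i / C _ C: inserts after position(s) 6: akabezivaug
4. b -> p, g -> k, v -> f, z -> s / _ #: fires at position(s) 11: akabezivauk
surface: akabezivauk

cell ASPECT=ak, GRD=mi:
underlying: akabes-ned
1. f -> v, k -> g, s -> z, t -> d / _ Z: no change
2. d -> t, v -> f / _ #: fires at position(s) 9: akabesnet
3. 0 -> i / C _ C: inserts after position(s) 6: akabesinet
4. b -> p, g -> k, v -> f, z -> s / _ #: no change
surface: akabesinet

cell ASPECT=vo, GRD=ri:
underlying: akabes-fa-eto
1. f -> v, k -> g, s -> z, t -> d / _ Z: no change
2. d -> t, v -> f / _ #: no change
3. 0 -> i / C _ C: inserts after position(s) 6: akabesifaeto
4. b -> p, g -> k, v -> f, z -> s / _ #: no change
surface: akabesifaeto

cell ASPECT=vo, GRD=ma:
underlying: akabes-do-eto
1. f -> v, k -> g, s -> z, t -> d / _ Z: fires at position(s) 6: akabezdoeto
2. d -> t, v -> f / _ #: no change
3. 0 -> i / C _ C: inserts after position(s) 6: akabezidoeto
4. b -> p, g -> k, v -> f, z -> s / _ #: no change
surface: akabezidoeto


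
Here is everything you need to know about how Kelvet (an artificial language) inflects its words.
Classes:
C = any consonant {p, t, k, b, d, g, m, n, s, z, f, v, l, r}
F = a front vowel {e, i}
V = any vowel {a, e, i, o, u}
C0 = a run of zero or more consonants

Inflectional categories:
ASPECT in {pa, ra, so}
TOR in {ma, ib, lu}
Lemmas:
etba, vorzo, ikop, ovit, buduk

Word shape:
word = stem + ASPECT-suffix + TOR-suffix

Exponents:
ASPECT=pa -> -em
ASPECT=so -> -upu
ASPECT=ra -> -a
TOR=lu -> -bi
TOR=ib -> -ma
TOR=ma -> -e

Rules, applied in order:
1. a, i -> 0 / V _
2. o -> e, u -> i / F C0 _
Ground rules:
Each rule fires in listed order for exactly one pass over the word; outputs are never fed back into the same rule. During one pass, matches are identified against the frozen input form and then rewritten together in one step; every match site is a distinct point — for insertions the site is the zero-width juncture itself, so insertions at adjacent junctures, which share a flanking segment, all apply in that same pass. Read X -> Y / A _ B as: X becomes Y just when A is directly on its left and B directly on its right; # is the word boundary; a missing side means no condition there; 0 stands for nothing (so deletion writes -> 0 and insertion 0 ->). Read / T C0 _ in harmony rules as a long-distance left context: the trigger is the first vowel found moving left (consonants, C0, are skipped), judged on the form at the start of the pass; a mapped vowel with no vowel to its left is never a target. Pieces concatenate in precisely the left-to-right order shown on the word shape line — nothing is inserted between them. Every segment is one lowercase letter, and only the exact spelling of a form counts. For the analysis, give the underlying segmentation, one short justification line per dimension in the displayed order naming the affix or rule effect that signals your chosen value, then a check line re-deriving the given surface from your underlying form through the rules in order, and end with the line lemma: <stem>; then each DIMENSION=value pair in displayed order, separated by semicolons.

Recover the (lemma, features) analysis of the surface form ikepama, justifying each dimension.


underlying: ikop-a-ma
ASPECT=ra - signalled by the affix -a
TOR=ib - signalled by the affix -ma
check: ikopama -> ikopama -> ikepama
lemma: ikop; ASPECT=ra; TOR=ib
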